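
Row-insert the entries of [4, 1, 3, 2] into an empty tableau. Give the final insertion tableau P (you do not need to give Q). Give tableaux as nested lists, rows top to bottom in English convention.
Insert 4: appended to row 1. P = [[4]].
Insert 1: 1 bumps 4 from row 1; 4 starts row 2. P = [[1], [4]].
Insert 3: appended to row 1. P = [[1, 3], [4]].
Insert 2: 2 bumps 3 from row 1; 3 bumps 4 from row 2; 4 starts row 3. P = [[1, 2], [3], [4]].

So P = [[1, 2], [3], [4]].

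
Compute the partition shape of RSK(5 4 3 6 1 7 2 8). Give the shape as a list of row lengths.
Row-insert each entry into an empty tableau.

After inserting 5: P = [[5]].
After inserting 4: P = [[4], [5]].
After inserting 3: P = [[3], [4], [5]].
After inserting 6: P = [[3, 6], [4], [5]].
After inserting 1: P = [[1, 6], [3], [4], [5]].
After inserting 7: P = [[1, 6, 7], [3], [4], [5]].
After inserting 2: P = [[1, 2, 7], [3, 6], [4], [5]].
After inserting 8: P = [[1, 2, 7, 8], [3, 6], [4], [5]].

The final insertion tableau P = [[1, 2, 7, 8], [3, 6], [4], [5]] has shape [4, 2, 1, 1].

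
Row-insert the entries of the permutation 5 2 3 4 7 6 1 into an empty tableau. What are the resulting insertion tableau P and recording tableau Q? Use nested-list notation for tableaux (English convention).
Insert each entry of the permutation into P by Schensted row insertion, recording in Q the position of each new cell.

Insert 5: appended to row 1. P = [[5]].
Insert 2: 2 bumps 5 from row 1; 5 starts row 2. P = [[2], [5]].
Insert 3: appended to row 1. P = [[2, 3], [5]].
Insert 4: appended to row 1. P = [[2, 3, 4], [5]].
Insert 7: appended to row 1. P = [[2, 3, 4, 7], [5]].
Insert 6: 6 bumps 7 from row 1; 7 appends to row 2. P = [[2, 3, 4, 6], [5, 7]].
Insert 1: 1 bumps 2 from row 1; 2 bumps 5 from row 2; 5 starts row 3. P = [[1, 3, 4, 6], [2, 7], [5]].

So P = [[1, 3, 4, 6], [2, 7], [5]], Q = [[1, 3, 4, 5], [2, 6], [7]].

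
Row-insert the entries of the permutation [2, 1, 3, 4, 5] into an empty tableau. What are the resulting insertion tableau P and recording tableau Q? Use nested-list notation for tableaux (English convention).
P = [[1, 3, 4, 5], [2]], Q = [[1, 3, 4, 5], [2]]

Insert each entry of the permutation into P by Schensted row insertion, recording in Q the position of each new cell.

Insert 2: appended to row 1. P = [[2]], Q = [[1]].
Insert 1: 1 bumps 2 from row 1; 2 starts row 2. P = [[1], [2]], Q = [[1], [2]].
Insert 3: appended to row 1. P = [[1, 3], [2]], Q = [[1, 3], [2]].
Insert 4: appended to row 1. P = [[1, 3, 4], [2]], Q = [[1, 3, 4], [2]].
Insert 5: appended to row 1. P = [[1, 3, 4, 5], [2]], Q = [[1, 3, 4, 5], [2]].

So P = [[1, 3, 4, 5], [2]], Q = [[1, 3, 4, 5], [2]].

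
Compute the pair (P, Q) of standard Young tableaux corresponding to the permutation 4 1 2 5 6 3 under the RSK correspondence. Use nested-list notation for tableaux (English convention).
P = [[1, 2, 3, 6], [4, 5]], Q = [[1, 3, 4, 5], [2, 6]]

Insert each entry of the permutation into P by Schensted row insertion, recording in Q the position of each new cell.

Insert 4: appended to row 1. P = [[4]].
Insert 1: 1 bumps 4 from row 1; 4 starts row 2. P = [[1], [4]].
Insert 2: appended to row 1. P = [[1, 2], [4]].
Insert 5: appended to row 1. P = [[1, 2, 5], [4]].
Insert 6: appended to row 1. P = [[1, 2, 5, 6], [4]].
Insert 3: 3 bumps 5 from row 1; 5 appends to row 2. P = [[1, 2, 3, 6], [4, 5]].

So P = [[1, 2, 3, 6], [4, 5]], Q = [[1, 3, 4, 5], [2, 6]].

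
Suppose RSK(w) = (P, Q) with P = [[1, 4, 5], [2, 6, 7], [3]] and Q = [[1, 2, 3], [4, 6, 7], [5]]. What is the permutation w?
3 6 7 2 1 4 5

Reverse the RSK construction: for i from n down to 1, find the cell of Q containing i, remove the entry at that cell from P, and reverse-bump it up through P; the value ejected from row 1 is w(i).

Step i=7: Q has 7 at row 2, column 3; remove 7 from row 2 of P and reverse-bump: 7 enters row 1 and ejects 5. So w(7) = 5. P is now [[1, 4, 7], [2, 6], [3]].
Step i=6: Q has 6 at row 2, column 2; remove 6 from row 2 of P and reverse-bump: 6 enters row 1 and ejects 4. So w(6) = 4. P is now [[1, 6, 7], [2], [3]].
Step i=5: Q has 5 at row 3, column 1; remove 3 from row 3 of P and reverse-bump: 3 enters row 2 and ejects 2; 2 enters row 1 and ejects 1. So w(5) = 1. P is now [[2, 6, 7], [3]].
Step i=4: Q has 4 at row 2, column 1; remove 3 from row 2 of P and reverse-bump: 3 enters row 1 and ejects 2. So w(4) = 2. P is now [[3, 6, 7]].
Step i=3: Q has 3 at row 1, column 3; remove that cell from P, ejecting 7. So w(3) = 7. P is now [[3, 6]].
Step i=2: Q has 2 at row 1, column 2; remove that cell from P, ejecting 6. So w(2) = 6. P is now [[3]].
Step i=1: Q has 1 at row 1, column 1; remove that cell from P, ejecting 3. So w(1) = 3. P is now [].

So w = 3 6 7 2 1 4 5.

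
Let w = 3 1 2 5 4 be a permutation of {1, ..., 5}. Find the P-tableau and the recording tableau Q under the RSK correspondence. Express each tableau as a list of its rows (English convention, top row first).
P = [[1, 2, 4], [3, 5]], Q = [[1, 3, 4], [2, 5]]

Insert each entry of the permutation into P by Schensted row insertion, recording in Q the position of each new cell.

After inserting 3: P = [[3]].
After inserting 1: P = [[1], [3]].
After inserting 2: P = [[1, 2], [3]].
After inserting 5: P = [[1, 2, 5], [3]].
After inserting 4: P = [[1, 2, 4], [3, 5]].

So P = [[1, 2, 4], [3, 5]], Q = [[1, 3, 4], [2, 5]].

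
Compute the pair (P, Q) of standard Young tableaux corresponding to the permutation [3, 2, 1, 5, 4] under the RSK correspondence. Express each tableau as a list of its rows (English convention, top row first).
P = [[1, 4], [2, 5], [3]], Q = [[1, 4], [2, 5], [3]]

Insert each entry of the permutation into P by Schensted row insertion, recording in Q the position of each new cell.

Insert 3: appended to row 1. P = [[3]].
Insert 2: 2 bumps 3 from row 1; 3 starts row 2. P = [[2], [3]].
Insert 1: 1 bumps 2 from row 1; 2 bumps 3 from row 2; 3 starts row 3. P = [[1], [2], [3]].
Insert 5: appended to row 1. P = [[1, 5], [2], [3]].
Insert 4: 4 bumps 5 from row 1; 5 appends to row 2. P = [[1, 4], [2, 5], [3]].

So P = [[1, 4], [2, 5], [3]], Q = [[1, 4], [2, 5], [3]].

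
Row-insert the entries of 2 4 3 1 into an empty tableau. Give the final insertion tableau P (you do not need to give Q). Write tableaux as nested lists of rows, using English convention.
After inserting 2: P = [[2]].
After inserting 4: P = [[2, 4]].
After inserting 3: P = [[2, 3], [4]].
After inserting 1: P = [[1, 3], [2], [4]].

So P = [[1, 3], [2], [4]].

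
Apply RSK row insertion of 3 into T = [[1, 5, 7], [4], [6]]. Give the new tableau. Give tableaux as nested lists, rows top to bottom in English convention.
[[1, 3, 7], [4, 5], [6]]

In row 1, 3 replaces 5 (the leftmost entry greater than 3); 5 is bumped to row 2. 5 is appended to row 2. The new tableau is [[1, 3, 7], [4, 5], [6]].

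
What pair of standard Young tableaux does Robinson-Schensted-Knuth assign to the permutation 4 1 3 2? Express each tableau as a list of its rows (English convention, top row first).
Insert each entry of the permutation into P by Schensted row insertion, recording in Q the position of each new cell.

Insert 4: appended to row 1. P = [[4]], Q = [[1]].
Insert 1: 1 bumps 4 from row 1; 4 starts row 2. P = [[1], [4]], Q = [[1], [2]].
Insert 3: appended to row 1. P = [[1, 3], [4]], Q = [[1, 3], [2]].
Insert 2: 2 bumps 3 from row 1; 3 bumps 4 from row 2; 4 starts row 3. P = [[1, 2], [3], [4]], Q = [[1, 3], [2], [4]].

So P = [[1, 2], [3], [4]], Q = [[1, 3], [2], [4]].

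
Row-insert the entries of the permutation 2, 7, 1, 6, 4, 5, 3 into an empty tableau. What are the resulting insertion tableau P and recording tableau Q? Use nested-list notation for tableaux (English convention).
P = [[1, 3, 5], [2, 4], [6], [7]], Q = [[1, 2, 6], [3, 4], [5], [7]]

Insert each entry of the permutation into P by Schensted row insertion, recording in Q the position of each new cell.

Insert 2: appended to row 1. P = [[2]], Q = [[1]].
Insert 7: appended to row 1. P = [[2, 7]], Q = [[1, 2]].
Insert 1: 1 bumps 2 from row 1; 2 starts row 2. P = [[1, 7], [2]], Q = [[1, 2], [3]].
Insert 6: 6 bumps 7 from row 1; 7 appends to row 2. P = [[1, 6], [2, 7]], Q = [[1, 2], [3, 4]].
Insert 4: 4 bumps 6 from row 1; 6 bumps 7 from row 2; 7 starts row 3. P = [[1, 4], [2, 6], [7]], Q = [[1, 2], [3, 4], [5]].
Insert 5: appended to row 1. P = [[1, 4, 5], [2, 6], [7]], Q = [[1, 2, 6], [3, 4], [5]].
Insert 3: 3 bumps 4 from row 1; 4 bumps 6 from row 2; 6 bumps 7 from row 3; 7 starts row 4. P = [[1, 3, 5], [2, 4], [6], [7]], Q = [[1, 2, 6], [3, 4], [5], [7]].

So P = [[1, 3, 5], [2, 4], [6], [7]], Q = [[1, 2, 6], [3, 4], [5], [7]].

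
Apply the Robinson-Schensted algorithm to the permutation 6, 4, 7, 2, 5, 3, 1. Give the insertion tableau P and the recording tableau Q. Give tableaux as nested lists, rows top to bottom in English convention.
P = [[1, 3], [2, 5], [4, 7], [6]], Q = [[1, 3], [2, 5], [4, 6], [7]]

Insert each entry of the permutation into P by Schensted row insertion, recording in Q the position of each new cell.

Insert 6: appended to row 1. P = [[6]], Q = [[1]].
Insert 4: 4 bumps 6 from row 1; 6 starts row 2. P = [[4], [6]], Q = [[1], [2]].
Insert 7: appended to row 1. P = [[4, 7], [6]], Q = [[1, 3], [2]].
Insert 2: 2 bumps 4 from row 1; 4 bumps 6 from row 2; 6 starts row 3. P = [[2, 7], [4], [6]], Q = [[1, 3], [2], [4]].
Insert 5: 5 bumps 7 from row 1; 7 appends to row 2. P = [[2, 5], [4, 7], [6]], Q = [[1, 3], [2, 5], [4]].
Insert 3: 3 bumps 5 from row 1; 5 bumps 7 from row 2; 7 appends to row 3. P = [[2, 3], [4, 5], [6, 7]], Q = [[1, 3], [2, 5], [4, 6]].
Insert 1: 1 bumps 2 from row 1; 2 bumps 4 from row 2; 4 bumps 6 from row 3; 6 starts row 4. P = [[1, 3], [2, 5], [4, 7], [6]], Q = [[1, 3], [2, 5], [4, 6], [7]].

So P = [[1, 3], [2, 5], [4, 7], [6]], Q = [[1, 3], [2, 5], [4, 6], [7]].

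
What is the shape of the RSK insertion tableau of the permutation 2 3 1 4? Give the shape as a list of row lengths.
Row-insert each entry into an empty tableau.

After inserting 2: P = [[2]].
After inserting 3: P = [[2, 3]].
After inserting 1: P = [[1, 3], [2]].
After inserting 4: P = [[1, 3, 4], [2]].

The final insertion tableau P = [[1, 3, 4], [2]] has shape [3, 1].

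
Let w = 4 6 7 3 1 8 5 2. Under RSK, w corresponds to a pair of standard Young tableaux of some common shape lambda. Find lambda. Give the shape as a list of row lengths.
Row-insert each entry into an empty tableau.

After inserting 4: P = [[4]].
After inserting 6: P = [[4, 6]].
After inserting 7: P = [[4, 6, 7]].
After inserting 3: P = [[3, 6, 7], [4]].
After inserting 1: P = [[1, 6, 7], [3], [4]].
After inserting 8: P = [[1, 6, 7, 8], [3], [4]].
After inserting 5: P = [[1, 5, 7, 8], [3, 6], [4]].
After inserting 2: P = [[1, 2, 7, 8], [3, 5], [4, 6]].

The final insertion tableau P = [[1, 2, 7, 8], [3, 5], [4, 6]] has shape [4, 2, 2].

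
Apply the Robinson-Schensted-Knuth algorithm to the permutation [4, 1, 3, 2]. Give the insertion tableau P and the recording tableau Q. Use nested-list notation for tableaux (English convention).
P = [[1, 2], [3], [4]], Q = [[1, 3], [2], [4]]

Insert each entry of the permutation into P by Schensted row insertion, recording in Q the position of each new cell.

Insert 4: appended to row 1. P = [[4]].
Insert 1: 1 bumps 4 from row 1; 4 starts row 2. P = [[1], [4]].
Insert 3: appended to row 1. P = [[1, 3], [4]].
Insert 2: 2 bumps 3 from row 1; 3 bumps 4 from row 2; 4 starts row 3. P = [[1, 2], [3], [4]].

So P = [[1, 2], [3], [4]], Q = [[1, 3], [2], [4]].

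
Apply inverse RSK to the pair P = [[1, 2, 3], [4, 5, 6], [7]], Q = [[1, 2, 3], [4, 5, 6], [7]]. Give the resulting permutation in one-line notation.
Reverse RSK: for i = n, n-1, ..., 1, locate i in Q, remove the corresponding corner cell from P, and reverse-bump its entry up through P; the value ejected from row 1 is w(i).

So w = 4 5 7 1 2 6 3.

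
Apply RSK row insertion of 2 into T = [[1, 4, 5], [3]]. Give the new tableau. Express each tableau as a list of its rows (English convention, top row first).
[[1, 2, 5], [3, 4]]

In row 1, 2 replaces 4 (the leftmost entry greater than 2); 4 is bumped to row 2. 4 is appended to row 2. The new tableau is [[1, 2, 5], [3, 4]].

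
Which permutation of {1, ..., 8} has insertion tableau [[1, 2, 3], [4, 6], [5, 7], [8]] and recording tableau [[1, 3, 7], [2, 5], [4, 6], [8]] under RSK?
5 4 8 1 7 2 6 3

Reverse the RSK construction: for i from n down to 1, find the cell of Q containing i, remove the entry at that cell from P, and reverse-bump it up through P; the value ejected from row 1 is w(i).

Step i=8: Q has 8 at row 4, column 1; remove 8 from row 4 of P and reverse-bump: 8 enters row 3 and ejects 7; 7 enters row 2 and ejects 6; 6 enters row 1 and ejects 3. So w(8) = 3. P is now [[1, 2, 6], [4, 7], [5, 8]].
Step i=7: Q has 7 at row 1, column 3; remove that cell from P, ejecting 6. So w(7) = 6. P is now [[1, 2], [4, 7], [5, 8]].
Step i=6: Q has 6 at row 3, column 2; remove 8 from row 3 of P and reverse-bump: 8 enters row 2 and ejects 7; 7 enters row 1 and ejects 2. So w(6) = 2. P is now [[1, 7], [4, 8], [5]].
Step i=5: Q has 5 at row 2, column 2; remove 8 from row 2 of P and reverse-bump: 8 enters row 1 and ejects 7. So w(5) = 7. P is now [[1, 8], [4], [5]].
Step i=4: Q has 4 at row 3, column 1; remove 5 from row 3 of P and reverse-bump: 5 enters row 2 and ejects 4; 4 enters row 1 and ejects 1. So w(4) = 1. P is now [[4, 8], [5]].
Step i=3: Q has 3 at row 1, column 2; remove that cell from P, ejecting 8. So w(3) = 8. P is now [[4], [5]].
Step i=2: Q has 2 at row 2, column 1; remove 5 from row 2 of P and reverse-bump: 5 enters row 1 and ejects 4. So w(2) = 4. P is now [[5]].
Step i=1: Q has 1 at row 1, column 1; remove that cell from P, ejecting 5. So w(1) = 5. P is now [].

So w = 5 4 8 1 7 2 6 3.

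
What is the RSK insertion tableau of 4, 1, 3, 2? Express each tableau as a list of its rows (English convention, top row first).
P = [[1, 2], [3], [4]]

After inserting 4: P = [[4]].
After inserting 1: P = [[1], [4]].
After inserting 3: P = [[1, 3], [4]].
After inserting 2: P = [[1, 2], [3], [4]].

So P = [[1, 2], [3], [4]].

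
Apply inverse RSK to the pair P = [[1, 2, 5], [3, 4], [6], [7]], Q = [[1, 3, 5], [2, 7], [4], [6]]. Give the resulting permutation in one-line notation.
7 3 6 4 5 1 2

Reverse the RSK construction: for i from n down to 1, find the cell of Q containing i, remove the entry at that cell from P, and reverse-bump it up through P; the value ejected from row 1 is w(i).

Step i=7: Q has 7 at row 2, column 2; remove 4 from row 2 of P and reverse-bump: 4 enters row 1 and ejects 2. So w(7) = 2. P is now [[1, 4, 5], [3], [6], [7]].
Step i=6: Q has 6 at row 4, column 1; remove 7 from row 4 of P and reverse-bump: 7 enters row 3 and ejects 6; 6 enters row 2 and ejects 3; 3 enters row 1 and ejects 1. So w(6) = 1. P is now [[3, 4, 5], [6], [7]].
Step i=5: Q has 5 at row 1, column 3; remove that cell from P, ejecting 5. So w(5) = 5. P is now [[3, 4], [6], [7]].
Step i=4: Q has 4 at row 3, column 1; remove 7 from row 3 of P and reverse-bump: 7 enters row 2 and ejects 6; 6 enters row 1 and ejects 4. So w(4) = 4. P is now [[3, 6], [7]].
Step i=3: Q has 3 at row 1, column 2; remove that cell from P, ejecting 6. So w(3) = 6. P is now [[3], [7]].
Step i=2: Q has 2 at row 2, column 1; remove 7 from row 2 of P and reverse-bump: 7 enters row 1 and ejects 3. So w(2) = 3. P is now [[7]].
Step i=1: Q has 1 at row 1, column 1; remove that cell from P, ejecting 7. So w(1) = 7. P is now [].

So w = 7 3 6 4 5 1 2.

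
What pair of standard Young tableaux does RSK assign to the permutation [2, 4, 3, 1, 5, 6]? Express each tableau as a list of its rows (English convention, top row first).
P = [[1, 3, 5, 6], [2], [4]], Q = [[1, 2, 5, 6], [3], [4]]

Insert each entry of the permutation into P by Schensted row insertion, recording in Q the position of each new cell.

Insert 2: appended to row 1. P = [[2]], Q = [[1]].
Insert 4: appended to row 1. P = [[2, 4]], Q = [[1, 2]].
Insert 3: 3 bumps 4 from row 1; 4 starts row 2. P = [[2, 3], [4]], Q = [[1, 2], [3]].
Insert 1: 1 bumps 2 from row 1; 2 bumps 4 from row 2; 4 starts row 3. P = [[1, 3], [2], [4]], Q = [[1, 2], [3], [4]].
Insert 5: appended to row 1. P = [[1, 3, 5], [2], [4]], Q = [[1, 2, 5], [3], [4]].
Insert 6: appended to row 1. P = [[1, 3, 5, 6], [2], [4]], Q = [[1, 2, 5, 6], [3], [4]].

So P = [[1, 3, 5, 6], [2], [4]], Q = [[1, 2, 5, 6], [3], [4]].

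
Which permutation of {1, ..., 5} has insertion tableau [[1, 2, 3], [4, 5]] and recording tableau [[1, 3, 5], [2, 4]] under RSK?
4 1 5 2 3

Reverse the RSK construction: for i from n down to 1, find the cell of Q containing i, remove the entry at that cell from P, and reverse-bump it up through P; the value ejected from row 1 is w(i).

Step i=5: Q has 5 at row 1, column 3; remove that cell from P, ejecting 3. So w(5) = 3. P is now [[1, 2], [4, 5]].
Step i=4: Q has 4 at row 2, column 2; remove 5 from row 2 of P and reverse-bump: 5 enters row 1 and ejects 2. So w(4) = 2. P is now [[1, 5], [4]].
Step i=3: Q has 3 at row 1, column 2; remove that cell from P, ejecting 5. So w(3) = 5. P is now [[1], [4]].
Step i=2: Q has 2 at row 2, column 1; remove 4 from row 2 of P and reverse-bump: 4 enters row 1 and ejects 1. So w(2) = 1. P is now [[4]].
Step i=1: Q has 1 at row 1, column 1; remove that cell from P, ejecting 4. So w(1) = 4. P is now [].

So w = 4 1 5 2 3.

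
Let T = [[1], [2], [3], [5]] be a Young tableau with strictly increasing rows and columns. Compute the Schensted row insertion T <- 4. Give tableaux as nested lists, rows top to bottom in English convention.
4 is larger than every entry of row 1, so it is appended to row 1. The new tableau is [[1, 4], [2], [3], [5]].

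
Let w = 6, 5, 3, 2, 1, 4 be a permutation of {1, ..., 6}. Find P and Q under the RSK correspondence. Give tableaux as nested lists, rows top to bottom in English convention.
P = [[1, 4], [2], [3], [5], [6]], Q = [[1, 6], [2], [3], [4], [5]]

Insert each entry of the permutation into P by Schensted row insertion, recording in Q the position of each new cell.

Insert 6: appended to row 1. P = [[6]], Q = [[1]].
Insert 5: 5 bumps 6 from row 1; 6 starts row 2. P = [[5], [6]], Q = [[1], [2]].
Insert 3: 3 bumps 5 from row 1; 5 bumps 6 from row 2; 6 starts row 3. P = [[3], [5], [6]], Q = [[1], [2], [3]].
Insert 2: 2 bumps 3 from row 1; 3 bumps 5 from row 2; 5 bumps 6 from row 3; 6 starts row 4. P = [[2], [3], [5], [6]], Q = [[1], [2], [3], [4]].
Insert 1: 1 bumps 2 from row 1; 2 bumps 3 from row 2; 3 bumps 5 from row 3; 5 bumps 6 from row 4; 6 starts row 5. P = [[1], [2], [3], [5], [6]], Q = [[1], [2], [3], [4], [5]].
Insert 4: appended to row 1. P = [[1, 4], [2], [3], [5], [6]], Q = [[1, 6], [2], [3], [4], [5]].

So P = [[1, 4], [2], [3], [5], [6]], Q = [[1, 6], [2], [3], [4], [5]].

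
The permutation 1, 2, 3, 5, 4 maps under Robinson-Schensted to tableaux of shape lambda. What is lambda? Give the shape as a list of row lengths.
Row-insert each entry into an empty tableau.

After inserting 1: P = [[1]].
After inserting 2: P = [[1, 2]].
After inserting 3: P = [[1, 2, 3]].
After inserting 5: P = [[1, 2, 3, 5]].
After inserting 4: P = [[1, 2, 3, 4], [5]].

The final insertion tableau P = [[1, 2, 3, 4], [5]] has shape [4, 1].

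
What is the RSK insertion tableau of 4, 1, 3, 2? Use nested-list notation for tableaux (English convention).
After inserting 4: P = [[4]].
After inserting 1: P = [[1], [4]].
After inserting 3: P = [[1, 3], [4]].
After inserting 2: P = [[1, 2], [3], [4]].

So P = [[1, 2], [3], [4]].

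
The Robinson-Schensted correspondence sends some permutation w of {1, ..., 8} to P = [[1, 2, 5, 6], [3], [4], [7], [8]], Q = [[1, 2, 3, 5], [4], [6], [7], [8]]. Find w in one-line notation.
1 4 8 5 7 6 3 2

Reverse the RSK construction: for i from n down to 1, find the cell of Q containing i, remove the entry at that cell from P, and reverse-bump it up through P; the value ejected from row 1 is w(i).

Step i=8: Q has 8 at row 5, column 1; remove 8 from row 5 of P and reverse-bump: 8 enters row 4 and ejects 7; 7 enters row 3 and ejects 4; 4 enters row 2 and ejects 3; 3 enters row 1 and ejects 2. So w(8) = 2. P is now [[1, 3, 5, 6], [4], [7], [8]].
Step i=7: Q has 7 at row 4, column 1; remove 8 from row 4 of P and reverse-bump: 8 enters row 3 and ejects 7; 7 enters row 2 and ejects 4; 4 enters row 1 and ejects 3. So w(7) = 3. P is now [[1, 4, 5, 6], [7], [8]].
Step i=6: Q has 6 at row 3, column 1; remove 8 from row 3 of P and reverse-bump: 8 enters row 2 and ejects 7; 7 enters row 1 and ejects 6. So w(6) = 6. P is now [[1, 4, 5, 7], [8]].
Step i=5: Q has 5 at row 1, column 4; remove that cell from P, ejecting 7. So w(5) = 7. P is now [[1, 4, 5], [8]].
Step i=4: Q has 4 at row 2, column 1; remove 8 from row 2 of P and reverse-bump: 8 enters row 1 and ejects 5. So w(4) = 5. P is now [[1, 4, 8]].
Step i=3: Q has 3 at row 1, column 3; remove that cell from P, ejecting 8. So w(3) = 8. P is now [[1, 4]].
Step i=2: Q has 2 at row 1, column 2; remove that cell from P, ejecting 4. So w(2) = 4. P is now [[1]].
Step i=1: Q has 1 at row 1, column 1; remove that cell from P, ejecting 1. So w(1) = 1. P is now [].

So w = 1 4 8 5 7 6 3 2.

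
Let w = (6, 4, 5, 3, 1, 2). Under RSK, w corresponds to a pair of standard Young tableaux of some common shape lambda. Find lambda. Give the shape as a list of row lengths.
[2, 2, 1, 1]

Row-insert each entry into an empty tableau.

After inserting 6: P = [[6]].
After inserting 4: P = [[4], [6]].
After inserting 5: P = [[4, 5], [6]].
After inserting 3: P = [[3, 5], [4], [6]].
After inserting 1: P = [[1, 5], [3], [4], [6]].
After inserting 2: P = [[1, 2], [3, 5], [4], [6]].

The final insertion tableau P = [[1, 2], [3, 5], [4], [6]] has shape [2, 2, 1, 1].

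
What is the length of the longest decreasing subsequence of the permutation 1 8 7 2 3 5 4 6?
4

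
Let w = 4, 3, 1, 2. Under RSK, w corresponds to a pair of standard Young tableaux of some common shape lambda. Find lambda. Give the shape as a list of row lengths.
[2, 1, 1]

Row-insert each entry into an empty tableau.

After inserting 4: P = [[4]].
After inserting 3: P = [[3], [4]].
After inserting 1: P = [[1], [3], [4]].
After inserting 2: P = [[1, 2], [3], [4]].

The final insertion tableau P = [[1, 2], [3], [4]] has shape [2, 1, 1].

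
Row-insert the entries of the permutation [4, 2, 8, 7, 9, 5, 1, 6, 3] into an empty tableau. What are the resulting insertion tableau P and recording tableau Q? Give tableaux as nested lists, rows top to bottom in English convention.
P = [[1, 3, 6], [2, 5, 9], [4, 7], [8]], Q = [[1, 3, 5], [2, 4, 8], [6, 9], [7]]

Insert each entry of the permutation into P by Schensted row insertion, recording in Q the position of each new cell.

Insert 4: appended to row 1. P = [[4]].
Insert 2: 2 bumps 4 from row 1; 4 starts row 2. P = [[2], [4]].
Insert 8: appended to row 1. P = [[2, 8], [4]].
Insert 7: 7 bumps 8 from row 1; 8 appends to row 2. P = [[2, 7], [4, 8]].
Insert 9: appended to row 1. P = [[2, 7, 9], [4, 8]].
Insert 5: 5 bumps 7 from row 1; 7 bumps 8 from row 2; 8 starts row 3. P = [[2, 5, 9], [4, 7], [8]].
Insert 1: 1 bumps 2 from row 1; 2 bumps 4 from row 2; 4 bumps 8 from row 3; 8 starts row 4. P = [[1, 5, 9], [2, 7], [4], [8]].
Insert 6: 6 bumps 9 from row 1; 9 appends to row 2. P = [[1, 5, 6], [2, 7, 9], [4], [8]].
Insert 3: 3 bumps 5 from row 1; 5 bumps 7 from row 2; 7 appends to row 3. P = [[1, 3, 6], [2, 5, 9], [4, 7], [8]].

So P = [[1, 3, 6], [2, 5, 9], [4, 7], [8]], Q = [[1, 3, 5], [2, 4, 8], [6, 9], [7]].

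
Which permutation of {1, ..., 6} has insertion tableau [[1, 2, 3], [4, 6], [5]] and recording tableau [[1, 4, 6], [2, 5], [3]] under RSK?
5 4 1 6 2 3

Reverse RSK: for i = n, n-1, ..., 1, locate i in Q, remove the corresponding corner cell from P, and reverse-bump its entry up through P; the value ejected from row 1 is w(i).

So w = 5 4 1 6 2 3.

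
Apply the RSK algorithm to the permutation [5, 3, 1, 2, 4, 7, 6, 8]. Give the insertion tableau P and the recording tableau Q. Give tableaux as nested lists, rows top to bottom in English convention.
P = [[1, 2, 4, 6, 8], [3, 7], [5]], Q = [[1, 4, 5, 6, 8], [2, 7], [3]]

Insert each entry of the permutation into P by Schensted row insertion, recording in Q the position of each new cell.

After inserting 5: P = [[5]].
After inserting 3: P = [[3], [5]].
After inserting 1: P = [[1], [3], [5]].
After inserting 2: P = [[1, 2], [3], [5]].
After inserting 4: P = [[1, 2, 4], [3], [5]].
After inserting 7: P = [[1, 2, 4, 7], [3], [5]].
After inserting 6: P = [[1, 2, 4, 6], [3, 7], [5]].
After inserting 8: P = [[1, 2, 4, 6, 8], [3, 7], [5]].

So P = [[1, 2, 4, 6, 8], [3, 7], [5]], Q = [[1, 4, 5, 6, 8], [2, 7], [3]].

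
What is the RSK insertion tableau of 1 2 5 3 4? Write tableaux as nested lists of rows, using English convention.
After inserting 1: P = [[1]].
After inserting 2: P = [[1, 2]].
After inserting 5: P = [[1, 2, 5]].
After inserting 3: P = [[1, 2, 3], [5]].
After inserting 4: P = [[1, 2, 3, 4], [5]].

So P = [[1, 2, 3, 4], [5]].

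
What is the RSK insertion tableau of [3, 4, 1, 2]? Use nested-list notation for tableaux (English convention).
Insert 3: appended to row 1. P = [[3]].
Insert 4: appended to row 1. P = [[3, 4]].
Insert 1: 1 bumps 3 from row 1; 3 starts row 2. P = [[1, 4], [3]].
Insert 2: 2 bumps 4 from row 1; 4 appends to row 2. P = [[1, 2], [3, 4]].

So P = [[1, 2], [3, 4]].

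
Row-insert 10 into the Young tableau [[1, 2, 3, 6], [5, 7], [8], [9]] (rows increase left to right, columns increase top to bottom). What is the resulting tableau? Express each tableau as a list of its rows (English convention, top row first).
[[1, 2, 3, 6, 10], [5, 7], [8], [9]]

10 is larger than every entry of row 1, so it is appended to row 1. The new tableau is [[1, 2, 3, 6, 10], [5, 7], [8], [9]].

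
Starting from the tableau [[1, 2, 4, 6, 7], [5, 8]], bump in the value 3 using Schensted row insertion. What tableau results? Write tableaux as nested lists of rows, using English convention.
In row 1, 3 replaces 4 (the leftmost entry greater than 3); 4 is bumped to row 2. In row 2, 4 replaces 5 (the leftmost entry greater than 4); 5 is bumped to row 3. 5 starts a new row 3. The new tableau is [[1, 2, 3, 6, 7], [4, 8], [5]].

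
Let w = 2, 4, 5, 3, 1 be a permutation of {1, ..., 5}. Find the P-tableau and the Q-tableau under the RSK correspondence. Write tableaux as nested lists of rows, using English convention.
Insert each entry of the permutation into P by Schensted row insertion, recording in Q the position of each new cell.

Insert 2: appended to row 1. P = [[2]].
Insert 4: appended to row 1. P = [[2, 4]].
Insert 5: appended to row 1. P = [[2, 4, 5]].
Insert 3: 3 bumps 4 from row 1; 4 starts row 2. P = [[2, 3, 5], [4]].
Insert 1: 1 bumps 2 from row 1; 2 bumps 4 from row 2; 4 starts row 3. P = [[1, 3, 5], [2], [4]].

So P = [[1, 3, 5], [2], [4]], Q = [[1, 2, 3], [4], [5]].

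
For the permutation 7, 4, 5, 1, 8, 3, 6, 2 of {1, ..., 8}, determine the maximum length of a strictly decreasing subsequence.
4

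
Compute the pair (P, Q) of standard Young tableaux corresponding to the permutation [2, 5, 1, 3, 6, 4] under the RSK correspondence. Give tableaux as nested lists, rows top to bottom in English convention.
P = [[1, 3, 4], [2, 5, 6]], Q = [[1, 2, 5], [3, 4, 6]]

Insert each entry of the permutation into P by Schensted row insertion, recording in Q the position of each new cell.

After inserting 2: P = [[2]].
After inserting 5: P = [[2, 5]].
After inserting 1: P = [[1, 5], [2]].
After inserting 3: P = [[1, 3], [2, 5]].
After inserting 6: P = [[1, 3, 6], [2, 5]].
After inserting 4: P = [[1, 3, 4], [2, 5, 6]].

So P = [[1, 3, 4], [2, 5, 6]], Q = [[1, 2, 5], [3, 4, 6]].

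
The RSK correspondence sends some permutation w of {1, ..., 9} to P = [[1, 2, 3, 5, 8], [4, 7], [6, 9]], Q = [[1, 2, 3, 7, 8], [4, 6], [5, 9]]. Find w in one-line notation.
Reverse the RSK construction: for i from n down to 1, find the cell of Q containing i, remove the entry at that cell from P, and reverse-bump it up through P; the value ejected from row 1 is w(i).

Step i=9: Q has 9 at row 3, column 2; remove 9 from row 3 of P and reverse-bump: 9 enters row 2 and ejects 7; 7 enters row 1 and ejects 5. So w(9) = 5. P is now [[1, 2, 3, 7, 8], [4, 9], [6]].
Step i=8: Q has 8 at row 1, column 5; remove that cell from P, ejecting 8. So w(8) = 8. P is now [[1, 2, 3, 7], [4, 9], [6]].
Step i=7: Q has 7 at row 1, column 4; remove that cell from P, ejecting 7. So w(7) = 7. P is now [[1, 2, 3], [4, 9], [6]].
Step i=6: Q has 6 at row 2, column 2; remove 9 from row 2 of P and reverse-bump: 9 enters row 1 and ejects 3. So w(6) = 3. P is now [[1, 2, 9], [4], [6]].
Step i=5: Q has 5 at row 3, column 1; remove 6 from row 3 of P and reverse-bump: 6 enters row 2 and ejects 4; 4 enters row 1 and ejects 2. So w(5) = 2. P is now [[1, 4, 9], [6]].
Step i=4: Q has 4 at row 2, column 1; remove 6 from row 2 of P and reverse-bump: 6 enters row 1 and ejects 4. So w(4) = 4. P is now [[1, 6, 9]].
Step i=3: Q has 3 at row 1, column 3; remove that cell from P, ejecting 9. So w(3) = 9. P is now [[1, 6]].
Step i=2: Q has 2 at row 1, column 2; remove that cell from P, ejecting 6. So w(2) = 6. P is now [[1]].
Step i=1: Q has 1 at row 1, column 1; remove that cell from P, ejecting 1. So w(1) = 1. P is now [].

So w = 1 6 9 4 2 3 7 8 5.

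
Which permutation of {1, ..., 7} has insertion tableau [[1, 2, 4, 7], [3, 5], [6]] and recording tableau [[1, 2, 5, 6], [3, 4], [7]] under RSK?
3 6 1 2 5 7 4

Reverse the RSK construction: for i from n down to 1, find the cell of Q containing i, remove the entry at that cell from P, and reverse-bump it up through P; the value ejected from row 1 is w(i).

Step i=7: Q has 7 at row 3, column 1; remove 6 from row 3 of P and reverse-bump: 6 enters row 2 and ejects 5; 5 enters row 1 and ejects 4. So w(7) = 4. P is now [[1, 2, 5, 7], [3, 6]].
Step i=6: Q has 6 at row 1, column 4; remove that cell from P, ejecting 7. So w(6) = 7. P is now [[1, 2, 5], [3, 6]].
Step i=5: Q has 5 at row 1, column 3; remove that cell from P, ejecting 5. So w(5) = 5. P is now [[1, 2], [3, 6]].
Step i=4: Q has 4 at row 2, column 2; remove 6 from row 2 of P and reverse-bump: 6 enters row 1 and ejects 2. So w(4) = 2. P is now [[1, 6], [3]].
Step i=3: Q has 3 at row 2, column 1; remove 3 from row 2 of P and reverse-bump: 3 enters row 1 and ejects 1. So w(3) = 1. P is now [[3, 6]].
Step i=2: Q has 2 at row 1, column 2; remove that cell from P, ejecting 6. So w(2) = 6. P is now [[3]].
Step i=1: Q has 1 at row 1, column 1; remove that cell from P, ejecting 3. So w(1) = 3. P is now [].

So w = 3 6 1 2 5 7 4.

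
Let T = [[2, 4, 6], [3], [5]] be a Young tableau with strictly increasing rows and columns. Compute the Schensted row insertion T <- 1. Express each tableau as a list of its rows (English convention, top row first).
In row 1, 1 replaces 2 (the leftmost entry greater than 1); 2 is bumped to row 2. In row 2, 2 replaces 3 (the leftmost entry greater than 2); 3 is bumped to row 3. In row 3, 3 replaces 5 (the leftmost entry greater than 3); 5 is bumped to row 4. 5 starts a new row 4. The new tableau is [[1, 4, 6], [2], [3], [5]].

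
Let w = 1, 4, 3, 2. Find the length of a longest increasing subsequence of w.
2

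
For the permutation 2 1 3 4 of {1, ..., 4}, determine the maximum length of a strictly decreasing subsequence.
2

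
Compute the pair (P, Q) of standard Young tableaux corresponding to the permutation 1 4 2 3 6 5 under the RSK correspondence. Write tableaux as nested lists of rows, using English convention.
Insert each entry of the permutation into P by Schensted row insertion, recording in Q the position of each new cell.

Insert 1: appended to row 1. P = [[1]], Q = [[1]].
Insert 4: appended to row 1. P = [[1, 4]], Q = [[1, 2]].
Insert 2: 2 bumps 4 from row 1; 4 starts row 2. P = [[1, 2], [4]], Q = [[1, 2], [3]].
Insert 3: appended to row 1. P = [[1, 2, 3], [4]], Q = [[1, 2, 4], [3]].
Insert 6: appended to row 1. P = [[1, 2, 3, 6], [4]], Q = [[1, 2, 4, 5], [3]].
Insert 5: 5 bumps 6 from row 1; 6 appends to row 2. P = [[1, 2, 3, 5], [4, 6]], Q = [[1, 2, 4, 5], [3, 6]].

So P = [[1, 2, 3, 5], [4, 6]], Q = [[1, 2, 4, 5], [3, 6]].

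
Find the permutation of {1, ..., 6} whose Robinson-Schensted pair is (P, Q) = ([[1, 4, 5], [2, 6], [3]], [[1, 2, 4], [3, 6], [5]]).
3 4 2 6 1 5

Reverse the RSK construction: for i from n down to 1, find the cell of Q containing i, remove the entry at that cell from P, and reverse-bump it up through P; the value ejected from row 1 is w(i).

Step i=6: Q has 6 at row 2, column 2; remove 6 from row 2 of P and reverse-bump: 6 enters row 1 and ejects 5. So w(6) = 5. P is now [[1, 4, 6], [2], [3]].
Step i=5: Q has 5 at row 3, column 1; remove 3 from row 3 of P and reverse-bump: 3 enters row 2 and ejects 2; 2 enters row 1 and ejects 1. So w(5) = 1. P is now [[2, 4, 6], [3]].
Step i=4: Q has 4 at row 1, column 3; remove that cell from P, ejecting 6. So w(4) = 6. P is now [[2, 4], [3]].
Step i=3: Q has 3 at row 2, column 1; remove 3 from row 2 of P and reverse-bump: 3 enters row 1 and ejects 2. So w(3) = 2. P is now [[3, 4]].
Step i=2: Q has 2 at row 1, column 2; remove that cell from P, ejecting 4. So w(2) = 4. P is now [[3]].
Step i=1: Q has 1 at row 1, column 1; remove that cell from P, ejecting 3. So w(1) = 3. P is now [].

So w = 3 4 2 6 1 5.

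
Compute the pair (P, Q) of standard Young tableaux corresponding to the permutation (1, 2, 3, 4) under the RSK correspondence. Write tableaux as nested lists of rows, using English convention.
P = [[1, 2, 3, 4]], Q = [[1, 2, 3, 4]]

Insert each entry of the permutation into P by Schensted row insertion, recording in Q the position of each new cell.

Insert 1: appended to row 1. P = [[1]], Q = [[1]].
Insert 2: appended to row 1. P = [[1, 2]], Q = [[1, 2]].
Insert 3: appended to row 1. P = [[1, 2, 3]], Q = [[1, 2, 3]].
Insert 4: appended to row 1. P = [[1, 2, 3, 4]], Q = [[1, 2, 3, 4]].

So P = [[1, 2, 3, 4]], Q = [[1, 2, 3, 4]].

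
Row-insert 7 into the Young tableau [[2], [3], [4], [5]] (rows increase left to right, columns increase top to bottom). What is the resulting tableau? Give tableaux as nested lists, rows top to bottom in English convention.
[[2, 7], [3], [4], [5]]

7 is larger than every entry of row 1, so it is appended to row 1. The new tableau is [[2, 7], [3], [4], [5]].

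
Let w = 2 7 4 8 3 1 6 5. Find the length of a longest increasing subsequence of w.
3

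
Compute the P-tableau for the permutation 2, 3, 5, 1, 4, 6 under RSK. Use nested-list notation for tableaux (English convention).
P = [[1, 3, 4, 6], [2, 5]]

Insert 2: appended to row 1. P = [[2]].
Insert 3: appended to row 1. P = [[2, 3]].
Insert 5: appended to row 1. P = [[2, 3, 5]].
Insert 1: 1 bumps 2 from row 1; 2 starts row 2. P = [[1, 3, 5], [2]].
Insert 4: 4 bumps 5 from row 1; 5 appends to row 2. P = [[1, 3, 4], [2, 5]].
Insert 6: appended to row 1. P = [[1, 3, 4, 6], [2, 5]].

So P = [[1, 3, 4, 6], [2, 5]].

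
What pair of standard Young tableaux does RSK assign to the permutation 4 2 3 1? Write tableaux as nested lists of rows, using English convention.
Insert each entry of the permutation into P by Schensted row insertion, recording in Q the position of each new cell.

Insert 4: appended to row 1. P = [[4]], Q = [[1]].
Insert 2: 2 bumps 4 from row 1; 4 starts row 2. P = [[2], [4]], Q = [[1], [2]].
Insert 3: appended to row 1. P = [[2, 3], [4]], Q = [[1, 3], [2]].
Insert 1: 1 bumps 2 from row 1; 2 bumps 4 from row 2; 4 starts row 3. P = [[1, 3], [2], [4]], Q = [[1, 3], [2], [4]].

So P = [[1, 3], [2], [4]], Q = [[1, 3], [2], [4]].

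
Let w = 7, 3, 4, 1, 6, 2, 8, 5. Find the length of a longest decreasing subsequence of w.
3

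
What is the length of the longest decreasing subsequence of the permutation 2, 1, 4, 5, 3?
2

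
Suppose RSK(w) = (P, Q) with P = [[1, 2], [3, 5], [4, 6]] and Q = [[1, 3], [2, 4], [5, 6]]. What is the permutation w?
4 3 6 5 1 2

Reverse the RSK construction: for i from n down to 1, find the cell of Q containing i, remove the entry at that cell from P, and reverse-bump it up through P; the value ejected from row 1 is w(i).

Step i=6: Q has 6 at row 3, column 2; remove 6 from row 3 of P and reverse-bump: 6 enters row 2 and ejects 5; 5 enters row 1 and ejects 2. So w(6) = 2. P is now [[1, 5], [3, 6], [4]].
Step i=5: Q has 5 at row 3, column 1; remove 4 from row 3 of P and reverse-bump: 4 enters row 2 and ejects 3; 3 enters row 1 and ejects 1. So w(5) = 1. P is now [[3, 5], [4, 6]].
Step i=4: Q has 4 at row 2, column 2; remove 6 from row 2 of P and reverse-bump: 6 enters row 1 and ejects 5. So w(4) = 5. P is now [[3, 6], [4]].
Step i=3: Q has 3 at row 1, column 2; remove that cell from P, ejecting 6. So w(3) = 6. P is now [[3], [4]].
Step i=2: Q has 2 at row 2, column 1; remove 4 from row 2 of P and reverse-bump: 4 enters row 1 and ejects 3. So w(2) = 3. P is now [[4]].
Step i=1: Q has 1 at row 1, column 1; remove that cell from P, ejecting 4. So w(1) = 4. P is now [].

So w = 4 3 6 5 1 2.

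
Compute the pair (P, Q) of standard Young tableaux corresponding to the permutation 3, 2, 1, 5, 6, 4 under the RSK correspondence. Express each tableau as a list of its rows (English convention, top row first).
Insert each entry of the permutation into P by Schensted row insertion, recording in Q the position of each new cell.

Insert 3: appended to row 1. P = [[3]].
Insert 2: 2 bumps 3 from row 1; 3 starts row 2. P = [[2], [3]].
Insert 1: 1 bumps 2 from row 1; 2 bumps 3 from row 2; 3 starts row 3. P = [[1], [2], [3]].
Insert 5: appended to row 1. P = [[1, 5], [2], [3]].
Insert 6: appended to row 1. P = [[1, 5, 6], [2], [3]].
Insert 4: 4 bumps 5 from row 1; 5 appends to row 2. P = [[1, 4, 6], [2, 5], [3]].

So P = [[1, 4, 6], [2, 5], [3]], Q = [[1, 4, 5], [2, 6], [3]].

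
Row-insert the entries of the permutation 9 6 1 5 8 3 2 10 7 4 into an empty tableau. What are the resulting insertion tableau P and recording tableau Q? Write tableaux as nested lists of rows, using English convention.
Insert each entry of the permutation into P by Schensted row insertion, recording in Q the position of each new cell.

Insert 9: appended to row 1. P = [[9]].
Insert 6: 6 bumps 9 from row 1; 9 starts row 2. P = [[6], [9]].
Insert 1: 1 bumps 6 from row 1; 6 bumps 9 from row 2; 9 starts row 3. P = [[1], [6], [9]].
Insert 5: appended to row 1. P = [[1, 5], [6], [9]].
Insert 8: appended to row 1. P = [[1, 5, 8], [6], [9]].
Insert 3: 3 bumps 5 from row 1; 5 bumps 6 from row 2; 6 bumps 9 from row 3; 9 starts row 4. P = [[1, 3, 8], [5], [6], [9]].
Insert 2: 2 bumps 3 from row 1; 3 bumps 5 from row 2; 5 bumps 6 from row 3; 6 bumps 9 from row 4; 9 starts row 5. P = [[1, 2, 8], [3], [5], [6], [9]].
Insert 10: appended to row 1. P = [[1, 2, 8, 10], [3], [5], [6], [9]].
Insert 7: 7 bumps 8 from row 1; 8 appends to row 2. P = [[1, 2, 7, 10], [3, 8], [5], [6], [9]].
Insert 4: 4 bumps 7 from row 1; 7 bumps 8 from row 2; 8 appends to row 3. P = [[1, 2, 4, 10], [3, 7], [5, 8], [6], [9]].

So P = [[1, 2, 4, 10], [3, 7], [5, 8], [6], [9]], Q = [[1, 4, 5, 8], [2, 9], [3, 10], [6], [7]].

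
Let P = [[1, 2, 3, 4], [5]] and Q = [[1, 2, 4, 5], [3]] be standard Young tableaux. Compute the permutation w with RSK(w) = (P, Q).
Reverse RSK: for i = n, n-1, ..., 1, locate i in Q, remove the corresponding corner cell from P, and reverse-bump its entry up through P; the value ejected from row 1 is w(i).

So w = 1 5 2 3 4.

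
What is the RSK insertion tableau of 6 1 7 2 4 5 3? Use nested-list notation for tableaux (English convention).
P = [[1, 2, 3, 5], [4, 7], [6]]

After inserting 6: P = [[6]].
After inserting 1: P = [[1], [6]].
After inserting 7: P = [[1, 7], [6]].
After inserting 2: P = [[1, 2], [6, 7]].
After inserting 4: P = [[1, 2, 4], [6, 7]].
After inserting 5: P = [[1, 2, 4, 5], [6, 7]].
After inserting 3: P = [[1, 2, 3, 5], [4, 7], [6]].

So P = [[1, 2, 3, 5], [4, 7], [6]].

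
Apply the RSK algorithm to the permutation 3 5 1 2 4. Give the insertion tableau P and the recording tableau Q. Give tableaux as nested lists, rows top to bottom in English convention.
P = [[1, 2, 4], [3, 5]], Q = [[1, 2, 5], [3, 4]]

Insert each entry of the permutation into P by Schensted row insertion, recording in Q the position of each new cell.

Insert 3: appended to row 1. P = [[3]], Q = [[1]].
Insert 5: appended to row 1. P = [[3, 5]], Q = [[1, 2]].
Insert 1: 1 bumps 3 from row 1; 3 starts row 2. P = [[1, 5], [3]], Q = [[1, 2], [3]].
Insert 2: 2 bumps 5 from row 1; 5 appends to row 2. P = [[1, 2], [3, 5]], Q = [[1, 2], [3, 4]].
Insert 4: appended to row 1. P = [[1, 2, 4], [3, 5]], Q = [[1, 2, 5], [3, 4]].

So P = [[1, 2, 4], [3, 5]], Q = [[1, 2, 5], [3, 4]].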